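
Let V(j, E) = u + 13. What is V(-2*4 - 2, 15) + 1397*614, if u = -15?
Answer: 857756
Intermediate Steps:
V(j, E) = -2 (V(j, E) = -15 + 13 = -2)
V(-2*4 - 2, 15) + 1397*614 = -2 + 1397*614 = -2 + 857758 = 857756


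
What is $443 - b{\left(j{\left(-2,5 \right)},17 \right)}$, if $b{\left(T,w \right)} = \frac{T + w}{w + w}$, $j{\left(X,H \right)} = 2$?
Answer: $\frac{15043}{34} \approx 442.44$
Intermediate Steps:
$b{\left(T,w \right)} = \frac{T + w}{2 w}$
$443 - b{\left(j{\left(-2,5 \right)},17 \right)} = 443 - \frac{2 + 17}{2 \cdot 17} = 443 - \frac{1}{2} \cdot \frac{1}{17} \cdot 19 = 443 - \frac{19}{34} = \frac{15043}{34}$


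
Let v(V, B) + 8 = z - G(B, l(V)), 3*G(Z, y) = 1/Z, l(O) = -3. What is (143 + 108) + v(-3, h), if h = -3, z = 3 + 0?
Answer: 2215/9 ≈ 246.11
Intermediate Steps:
G(Z, y) = 1/(3*Z)
z = 3
v(V, B) = -5 - 1/(3*B) (v(V, B) = -8 + (3 - 1/(3*B)) = -5 - 1/(3*B))
(143 + 108) + v(-3, h) = (143 + 108) + (-5 - ⅓/(-3)) = 251 + (-5 - ⅓*(-⅓)) = 251 + (-5 + ⅑) = 251 - 44/9 = 2215/9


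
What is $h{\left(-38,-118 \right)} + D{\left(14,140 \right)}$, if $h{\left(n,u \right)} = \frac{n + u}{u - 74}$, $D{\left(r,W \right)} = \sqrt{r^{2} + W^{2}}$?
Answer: $\frac{13}{16} + 14 \sqrt{101} \approx 141.51$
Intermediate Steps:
$D{\left(r,W \right)} = \sqrt{W^{2} + r^{2}}$
$h{\left(n,u \right)} = \frac{n + u}{-74 + u}$
$h{\left(-38,-118 \right)} + D{\left(14,140 \right)} = \frac{-38 - 118}{-74 - 118} + \sqrt{140^{2} + 14^{2}} = \frac{1}{-192} \left(-156\right) + \sqrt{19600 + 196} = \left(- \frac{1}{192}\right) \left(-156\right) + \sqrt{19796} = \frac{13}{16} + 14 \sqrt{101}$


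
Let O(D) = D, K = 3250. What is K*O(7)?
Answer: 22750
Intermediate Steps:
K*O(7) = 3250*7 = 22750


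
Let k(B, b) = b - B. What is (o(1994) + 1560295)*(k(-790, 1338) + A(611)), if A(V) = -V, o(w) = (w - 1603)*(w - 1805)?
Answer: 2479072298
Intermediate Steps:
o(w) = (-1805 + w)*(-1603 + w) (o(w) = (-1603 + w)*(-1805 + w) = (-1805 + w)*(-1603 + w))
(o(1994) + 1560295)*(k(-790, 1338) + A(611)) = ((2893415 + 1994² - 3408*1994) + 1560295)*((1338 - 1*(-790)) - 1*611) = ((2893415 + 3976036 - 6795552) + 1560295)*((1338 + 790) - 611) = (73899 + 1560295)*(2128 - 611) = 1634194*1517 = 2479072298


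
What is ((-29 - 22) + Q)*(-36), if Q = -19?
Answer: 2520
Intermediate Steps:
((-29 - 22) + Q)*(-36) = ((-29 - 22) - 19)*(-36) = (-51 - 19)*(-36) = -70*(-36) = 2520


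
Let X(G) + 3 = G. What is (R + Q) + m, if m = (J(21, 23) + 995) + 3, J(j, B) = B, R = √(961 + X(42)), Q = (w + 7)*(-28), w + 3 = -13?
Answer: 1273 + 10*√10 ≈ 1304.6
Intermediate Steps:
w = -16 (w = -3 - 13 = -16)
X(G) = -3 + G
Q = 252 (Q = (-16 + 7)*(-28) = -9*(-28) = 252)
R = 10*√10 (R = √(961 + (-3 + 42)) = √(961 + 39) = √1000 = 10*√10 ≈ 31.623)
m = 1021 (m = (23 + 995) + 3 = 1018 + 3 = 1021)
(R + Q) + m = (10*√10 + 252) + 1021 = (252 + 10*√10) + 1021 = 1273 + 10*√10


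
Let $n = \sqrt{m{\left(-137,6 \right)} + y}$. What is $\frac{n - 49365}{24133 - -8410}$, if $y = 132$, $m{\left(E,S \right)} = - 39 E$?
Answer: $- \frac{49365}{32543} + \frac{5 \sqrt{219}}{32543} \approx -1.5146$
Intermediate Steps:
$n = 5 \sqrt{219}$ ($n = \sqrt{\left(-39\right) \left(-137\right) + 132} = \sqrt{5343 + 132} = \sqrt{5475} = 5 \sqrt{219} \approx 73.993$)
$\frac{n - 49365}{24133 - -8410} = \frac{5 \sqrt{219} - 49365}{24133 - -8410} = \frac{-49365 + 5 \sqrt{219}}{24133 + \left(-15824 + 24234\right)} = \frac{-49365 + 5 \sqrt{219}}{24133 + 8410} = \frac{-49365 + 5 \sqrt{219}}{32543} = \left(-49365 + 5 \sqrt{219}\right) \frac{1}{32543} = - \frac{49365}{32543} + \frac{5 \sqrt{219}}{32543}$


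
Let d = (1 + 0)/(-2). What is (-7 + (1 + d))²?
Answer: 169/4 ≈ 42.250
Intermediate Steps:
d = -½ (d = 1*(-½) = -½ ≈ -0.50000)
(-7 + (1 + d))² = (-7 + (1 - ½))² = (-7 + ½)² = (-13/2)² = 169/4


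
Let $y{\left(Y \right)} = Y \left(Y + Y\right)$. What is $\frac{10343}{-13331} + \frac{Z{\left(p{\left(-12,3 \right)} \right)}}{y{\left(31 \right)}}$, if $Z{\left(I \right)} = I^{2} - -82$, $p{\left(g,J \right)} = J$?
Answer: $- \frac{18666125}{25622182} \approx -0.72851$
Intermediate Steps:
$Z{\left(I \right)} = 82 + I^{2}$ ($Z{\left(I \right)} = I^{2} + 82 = 82 + I^{2}$)
$y{\left(Y \right)} = 2 Y^{2}$ ($y{\left(Y \right)} = Y 2 Y = 2 Y^{2}$)
$\frac{10343}{-13331} + \frac{Z{\left(p{\left(-12,3 \right)} \right)}}{y{\left(31 \right)}} = \frac{10343}{-13331} + \frac{82 + 3^{2}}{2 \cdot 31^{2}} = 10343 \left(- \frac{1}{13331}\right) + \frac{82 + 9}{2 \cdot 961} = - \frac{10343}{13331} + \frac{91}{1922} = - \frac{18666125}{25622182}$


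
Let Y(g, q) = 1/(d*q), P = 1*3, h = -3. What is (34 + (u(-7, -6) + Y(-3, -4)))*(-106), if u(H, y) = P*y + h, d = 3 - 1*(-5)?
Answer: -21995/16 ≈ -1374.7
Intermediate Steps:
P = 3
d = 8 (d = 3 + 5 = 8)
Y(g, q) = 1/(8*q)
u(H, y) = -3 + 3*y (u(H, y) = 3*y - 3 = -3 + 3*y)
(34 + (u(-7, -6) + Y(-3, -4)))*(-106) = (34 + ((-3 + 3*(-6)) + (⅛)/(-4)))*(-106) = (34 + ((-3 - 18) + (⅛)*(-¼)))*(-106) = (34 + (-21 - 1/32))*(-106) = (34 - 673/32)*(-106) = (415/32)*(-106) = -21995/16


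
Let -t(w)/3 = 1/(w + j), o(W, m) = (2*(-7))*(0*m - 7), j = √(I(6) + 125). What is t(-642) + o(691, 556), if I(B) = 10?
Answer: 4486752/45781 + √15/45781 ≈ 98.005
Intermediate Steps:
j = 3*√15 (j = √(10 + 125) = √135 = 3*√15 ≈ 11.619)
o(W, m) = 98 (o(W, m) = -14*(0 - 7) = -14*(-7) = 98)
t(w) = -3/(w + 3*√15)
t(-642) + o(691, 556) = -3/(-642 + 3*√15) + 98 = 98 - 3/(-642 + 3*√15)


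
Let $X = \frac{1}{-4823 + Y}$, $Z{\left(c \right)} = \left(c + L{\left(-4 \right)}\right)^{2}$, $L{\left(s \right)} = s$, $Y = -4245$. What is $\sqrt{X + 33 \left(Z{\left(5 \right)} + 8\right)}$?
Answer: $\frac{\sqrt{6105473065}}{4534} \approx 17.234$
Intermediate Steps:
$Z{\left(c \right)} = \left(-4 + c\right)^{2}$ ($Z{\left(c \right)} = \left(c - 4\right)^{2} = \left(-4 + c\right)^{2}$)
$X = - \frac{1}{9068}$ ($X = \frac{1}{-4823 - 4245} = \frac{1}{-9068} = - \frac{1}{9068} \approx -0.00011028$)
$\sqrt{X + 33 \left(Z{\left(5 \right)} + 8\right)} = \sqrt{- \frac{1}{9068} + 33 \left(\left(-4 + 5\right)^{2} + 8\right)} = \sqrt{- \frac{1}{9068} + 33 \left(1^{2} + 8\right)} = \sqrt{- \frac{1}{9068} + 33 \left(1 + 8\right)} = \sqrt{- \frac{1}{9068} + 33 \cdot 9} = \sqrt{- \frac{1}{9068} + 297} = \sqrt{\frac{2693195}{9068}} = \frac{\sqrt{6105473065}}{4534}$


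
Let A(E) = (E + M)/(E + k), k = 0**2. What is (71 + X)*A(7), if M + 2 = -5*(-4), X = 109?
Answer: 4500/7 ≈ 642.86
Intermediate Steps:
k = 0
M = 18 (M = -2 - 5*(-4) = -2 + 20 = 18)
A(E) = (18 + E)/E (A(E) = (E + 18)/(E + 0) = (18 + E)/E)
(71 + X)*A(7) = (71 + 109)*((18 + 7)/7) = 180*((1/7)*25) = 180*(25/7) = 4500/7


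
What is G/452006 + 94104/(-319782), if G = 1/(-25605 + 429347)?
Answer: -2862232860339871/9726372402472244 ≈ -0.29428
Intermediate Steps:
G = 1/403742 ≈ 2.4768e-6
G/452006 + 94104/(-319782) = (1/403742)/452006 + 94104/(-319782) = (1/403742)*(1/452006) + 94104*(-1/319782) = 1/182493806452 - 15684/53297 = -2862232860339871/9726372402472244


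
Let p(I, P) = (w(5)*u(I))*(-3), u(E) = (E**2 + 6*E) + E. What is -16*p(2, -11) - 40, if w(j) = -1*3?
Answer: -2632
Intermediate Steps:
w(j) = -3
u(E) = E**2 + 7*E
p(I, P) = 9*I*(7 + I) (p(I, P) = -3*I*(7 + I)*(-3) = 9*I*(7 + I))
-16*p(2, -11) - 40 = -144*2*(7 + 2) - 40 = -144*2*9 - 40 = -16*162 - 40 = -2592 - 40 = -2632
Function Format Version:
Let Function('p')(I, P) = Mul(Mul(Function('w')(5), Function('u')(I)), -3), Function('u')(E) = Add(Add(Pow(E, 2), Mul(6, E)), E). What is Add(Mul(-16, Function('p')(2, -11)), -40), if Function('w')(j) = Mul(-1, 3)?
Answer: -2632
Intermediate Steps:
Function('w')(j) = -3
Function('u')(E) = Add(Pow(E, 2), Mul(7, E))
Function('p')(I, P) = Mul(9, I, Add(7, I)) (Function('p')(I, P) = Mul(Mul(-3, Mul(I, Add(7, I))), -3) = Mul(Mul(-3, I, Add(7, I)), -3) = Mul(9, I, Add(7, I)))
Add(Mul(-16, Function('p')(2, -11)), -40) = Add(Mul(-16, Mul(9, 2, Add(7, 2))), -40) = Add(Mul(-16, Mul(9, 2, 9)), -40) = Add(Mul(-16, 162), -40) = Add(-2592, -40) = -2632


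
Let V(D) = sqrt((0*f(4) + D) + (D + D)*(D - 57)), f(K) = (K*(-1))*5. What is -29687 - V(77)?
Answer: -29687 - sqrt(3157) ≈ -29743.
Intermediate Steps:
f(K) = -5*K (f(K) = -K*5 = -5*K)
V(D) = sqrt(D + 2*D*(-57 + D)) (V(D) = sqrt((0*(-5*4) + D) + (D + D)*(D - 57)) = sqrt((0*(-20) + D) + (2*D)*(-57 + D)) = sqrt((0 + D) + 2*D*(-57 + D)) = sqrt(D + 2*D*(-57 + D)))
-29687 - V(77) = -29687 - sqrt(77*(-113 + 2*77)) = -29687 - sqrt(77*(-113 + 154)) = -29687 - sqrt(77*41) = -29687 - sqrt(3157)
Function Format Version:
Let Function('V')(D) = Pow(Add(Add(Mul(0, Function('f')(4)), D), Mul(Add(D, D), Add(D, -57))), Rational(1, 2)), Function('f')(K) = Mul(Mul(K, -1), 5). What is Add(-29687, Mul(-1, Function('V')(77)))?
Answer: Add(-29687, Mul(-1, Pow(3157, Rational(1, 2)))) ≈ -29743.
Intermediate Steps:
Function('f')(K) = Mul(-5, K) (Function('f')(K) = Mul(Mul(-1, K), 5) = Mul(-5, K))
Function('V')(D) = Pow(Add(D, Mul(2, D, Add(-57, D))), Rational(1, 2)) (Function('V')(D) = Pow(Add(Add(Mul(0, Mul(-5, 4)), D), Mul(Add(D, D), Add(D, -57))), Rational(1, 2)) = Pow(Add(Add(Mul(0, -20), D), Mul(Mul(2, D), Add(-57, D))), Rational(1, 2)) = Pow(Add(Add(0, D), Mul(2, D, Add(-57, D))), Rational(1, 2)) = Pow(Add(D, Mul(2, D, Add(-57, D))), Rational(1, 2)))
Add(-29687, Mul(-1, Function('V')(77))) = Add(-29687, Mul(-1, Pow(Mul(77, Add(-113, Mul(2, 77))), Rational(1, 2)))) = Add(-29687, Mul(-1, Pow(Mul(77, Add(-113, 154)), Rational(1, 2)))) = Add(-29687, Mul(-1, Pow(Mul(77, 41), Rational(1, 2)))) = Add(-29687, Mul(-1, Pow(3157, Rational(1, 2))))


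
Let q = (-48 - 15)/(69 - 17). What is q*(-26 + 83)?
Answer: -3591/52 ≈ -69.058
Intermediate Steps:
q = -63/52 ≈ -1.2115
q*(-26 + 83) = -63*(-26 + 83)/52 = -63/52*57 = -3591/52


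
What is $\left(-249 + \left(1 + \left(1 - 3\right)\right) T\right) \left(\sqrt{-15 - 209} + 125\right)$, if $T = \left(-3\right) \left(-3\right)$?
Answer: $-32250 - 1032 i \sqrt{14} \approx -32250.0 - 3861.4 i$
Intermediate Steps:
$T = 9$
$\left(-249 + \left(1 + \left(1 - 3\right)\right) T\right) \left(\sqrt{-15 - 209} + 125\right) = \left(-249 + \left(1 + \left(1 - 3\right)\right) 9\right) \left(\sqrt{-15 - 209} + 125\right) = \left(-249 + \left(1 - 2\right) 9\right) \left(\sqrt{-224} + 125\right) = \left(-249 - 9\right) \left(4 i \sqrt{14} + 125\right) = \left(-249 - 9\right) \left(125 + 4 i \sqrt{14}\right) = - 258 \left(125 + 4 i \sqrt{14}\right) = -32250 - 1032 i \sqrt{14}$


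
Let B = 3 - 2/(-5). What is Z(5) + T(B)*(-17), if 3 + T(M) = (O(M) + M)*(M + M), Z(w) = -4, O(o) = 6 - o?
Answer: -3233/5 ≈ -646.60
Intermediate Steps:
B = 17/5 (B = 3 - 2*(-⅕) = 3 + ⅖ = 17/5 ≈ 3.4000)
T(M) = -3 + 12*M (T(M) = -3 + ((6 - M) + M)*(M + M) = -3 + 6*(2*M) = -3 + 12*M)
Z(5) + T(B)*(-17) = -4 + (-3 + 12*(17/5))*(-17) = -4 + (-3 + 204/5)*(-17) = -4 + (189/5)*(-17) = -4 - 3213/5 = -3233/5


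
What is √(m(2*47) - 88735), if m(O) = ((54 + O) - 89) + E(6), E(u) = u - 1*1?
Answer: I*√88671 ≈ 297.78*I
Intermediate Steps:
E(u) = -1 + u (E(u) = u - 1 = -1 + u)
m(O) = -30 + O (m(O) = ((54 + O) - 89) + (-1 + 6) = (-35 + O) + 5 = -30 + O)
√(m(2*47) - 88735) = √((-30 + 2*47) - 88735) = √((-30 + 94) - 88735) = √(64 - 88735) = √(-88671) = I*√88671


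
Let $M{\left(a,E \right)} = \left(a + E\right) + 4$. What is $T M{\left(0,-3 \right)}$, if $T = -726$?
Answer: $-726$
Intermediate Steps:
$M{\left(a,E \right)} = 4 + E + a$ ($M{\left(a,E \right)} = \left(E + a\right) + 4 = 4 + E + a$)
$T M{\left(0,-3 \right)} = - 726 \left(4 - 3 + 0\right) = \left(-726\right) 1 = -726$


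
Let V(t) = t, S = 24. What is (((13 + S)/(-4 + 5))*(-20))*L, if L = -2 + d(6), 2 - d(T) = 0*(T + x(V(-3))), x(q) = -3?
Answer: 0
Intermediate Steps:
d(T) = 2 (d(T) = 2 - 0*(T - 3) = 2 - 0*(-3 + T) = 2 - 1*0 = 2 + 0 = 2)
L = 0 (L = -2 + 2 = 0)
(((13 + S)/(-4 + 5))*(-20))*L = (((13 + 24)/(-4 + 5))*(-20))*0 = ((37/1)*(-20))*0 = ((37*1)*(-20))*0 = (37*(-20))*0 = -740*0 = 0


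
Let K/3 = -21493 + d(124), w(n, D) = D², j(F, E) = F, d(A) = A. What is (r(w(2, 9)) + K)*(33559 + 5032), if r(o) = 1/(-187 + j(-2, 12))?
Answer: -66796742912/27 ≈ -2.4740e+9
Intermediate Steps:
r(o) = -1/189 (r(o) = 1/(-187 - 2) = 1/(-189) = -1/189)
K = -64107 (K = 3*(-21493 + 124) = 3*(-21369) = -64107)
(r(w(2, 9)) + K)*(33559 + 5032) = (-1/189 - 64107)*(33559 + 5032) = -12116224/189*38591 = -66796742912/27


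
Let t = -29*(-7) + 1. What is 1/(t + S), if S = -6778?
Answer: -1/6574 ≈ -0.00015211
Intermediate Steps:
t = 204 (t = 203 + 1 = 204)
1/(t + S) = 1/(204 - 6778) = 1/(-6574) = -1/6574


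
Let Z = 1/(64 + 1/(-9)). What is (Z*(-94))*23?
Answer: -846/25 ≈ -33.840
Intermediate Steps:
Z = 9/575 (Z = 1/(64 - 1/9) = 1/(575/9) = 9/575 ≈ 0.015652)
(Z*(-94))*23 = ((9/575)*(-94))*23 = -846/575*23 = -846/25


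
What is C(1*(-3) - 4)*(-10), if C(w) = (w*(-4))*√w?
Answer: -280*I*√7 ≈ -740.81*I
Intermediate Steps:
C(w) = -4*w^(3/2) (C(w) = (-4*w)*√w = -4*w^(3/2))
C(1*(-3) - 4)*(-10) = -4*(1*(-3) - 4)^(3/2)*(-10) = -4*(-3 - 4)^(3/2)*(-10) = -(-28)*I*√7*(-10) = (28*I*√7)*(-10) = -280*I*√7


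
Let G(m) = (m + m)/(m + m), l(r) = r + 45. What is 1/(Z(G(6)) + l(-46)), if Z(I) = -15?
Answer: -1/16 ≈ -0.062500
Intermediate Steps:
l(r) = 45 + r
G(m) = 1 (G(m) = (2*m)/((2*m)) = (2*m)*(1/(2*m)) = 1)
1/(Z(G(6)) + l(-46)) = 1/(-15 + (45 - 46)) = 1/(-15 - 1) = 1/(-16) = -1/16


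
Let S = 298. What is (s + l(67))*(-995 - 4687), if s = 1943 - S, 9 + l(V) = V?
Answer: -9676446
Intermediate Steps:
l(V) = -9 + V
s = 1645 (s = 1943 - 1*298 = 1943 - 298 = 1645)
(s + l(67))*(-995 - 4687) = (1645 + (-9 + 67))*(-995 - 4687) = (1645 + 58)*(-5682) = 1703*(-5682) = -9676446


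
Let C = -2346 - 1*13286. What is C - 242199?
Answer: -257831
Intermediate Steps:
C = -15632 (C = -2346 - 13286 = -15632)
C - 242199 = -15632 - 242199 = -257831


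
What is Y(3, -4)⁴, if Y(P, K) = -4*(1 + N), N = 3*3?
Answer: 2560000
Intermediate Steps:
N = 9
Y(P, K) = -40 (Y(P, K) = -4*(1 + 9) = -4*10 = -40)
Y(3, -4)⁴ = (-40)⁴ = 2560000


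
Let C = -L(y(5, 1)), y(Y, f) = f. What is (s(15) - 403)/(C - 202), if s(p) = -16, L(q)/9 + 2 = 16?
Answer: 419/328 ≈ 1.2774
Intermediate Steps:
L(q) = 126 (L(q) = -18 + 9*16 = -18 + 144 = 126)
C = -126 (C = -1*126 = -126)
(s(15) - 403)/(C - 202) = (-16 - 403)/(-126 - 202) = -419/(-328) = -419*(-1/328) = 419/328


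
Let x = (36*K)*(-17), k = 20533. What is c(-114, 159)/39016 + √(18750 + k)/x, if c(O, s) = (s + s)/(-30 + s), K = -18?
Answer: 53/838844 + √39283/11016 ≈ 0.018055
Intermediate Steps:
x = 11016 (x = (36*(-18))*(-17) = -648*(-17) = 11016)
c(O, s) = 2*s/(-30 + s) (c(O, s) = (2*s)/(-30 + s) = 2*s/(-30 + s))
c(-114, 159)/39016 + √(18750 + k)/x = (2*159/(-30 + 159))/39016 + √(18750 + 20533)/11016 = (2*159/129)*(1/39016) + √39283*(1/11016) = (2*159*(1/129))*(1/39016) + √39283/11016 = (106/43)*(1/39016) + √39283/11016 = 53/838844 + √39283/11016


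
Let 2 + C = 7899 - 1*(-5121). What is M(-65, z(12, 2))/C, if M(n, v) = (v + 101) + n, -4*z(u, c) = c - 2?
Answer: 18/6509 ≈ 0.0027654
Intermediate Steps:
z(u, c) = 1/2 - c/4 (z(u, c) = -(c - 2)/4 = -(-2 + c)/4 = 1/2 - c/4)
M(n, v) = 101 + n + v (M(n, v) = (101 + v) + n = 101 + n + v)
C = 13018 (C = -2 + (7899 - 1*(-5121)) = -2 + (7899 + 5121) = -2 + 13020 = 13018)
M(-65, z(12, 2))/C = (101 - 65 + (1/2 - 1/4*2))/13018 = (101 - 65 + (1/2 - 1/2))*(1/13018) = (101 - 65 + 0)*(1/13018) = 36*(1/13018) = 18/6509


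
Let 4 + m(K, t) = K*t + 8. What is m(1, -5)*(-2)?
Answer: 2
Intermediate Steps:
m(K, t) = 4 + K*t (m(K, t) = -4 + (K*t + 8) = -4 + (8 + K*t) = 4 + K*t)
m(1, -5)*(-2) = (4 + 1*(-5))*(-2) = (4 - 5)*(-2) = -1*(-2) = 2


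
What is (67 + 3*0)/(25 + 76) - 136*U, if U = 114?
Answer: -1565837/101 ≈ -15503.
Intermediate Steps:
(67 + 3*0)/(25 + 76) - 136*U = (67 + 3*0)/(25 + 76) - 136*114 = (67 + 0)/101 - 15504 = 67*(1/101) - 15504 = 67/101 - 15504 = -1565837/101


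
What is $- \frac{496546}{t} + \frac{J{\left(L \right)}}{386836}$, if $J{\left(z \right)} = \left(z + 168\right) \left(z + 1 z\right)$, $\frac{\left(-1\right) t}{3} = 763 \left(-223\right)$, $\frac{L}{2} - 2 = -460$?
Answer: $\frac{126850507934}{49364818923} \approx 2.5697$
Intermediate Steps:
$L = -916$ ($L = 4 + 2 \left(-460\right) = 4 - 920 = -916$)
$t = 510447$ ($t = - 3 \cdot 763 \left(-223\right) = \left(-3\right) \left(-170149\right) = 510447$)
$J{\left(z \right)} = 2 z \left(168 + z\right)$ ($J{\left(z \right)} = \left(168 + z\right) \left(z + z\right) = \left(168 + z\right) 2 z = 2 z \left(168 + z\right)$)
$- \frac{496546}{t} + \frac{J{\left(L \right)}}{386836} = - \frac{496546}{510447} + \frac{2 \left(-916\right) \left(168 - 916\right)}{386836} = \left(-496546\right) \frac{1}{510447} + 2 \left(-916\right) \left(-748\right) \frac{1}{386836} = - \frac{496546}{510447} + 1370336 \cdot \frac{1}{386836} = - \frac{496546}{510447} + \frac{342584}{96709} = \frac{126850507934}{49364818923}$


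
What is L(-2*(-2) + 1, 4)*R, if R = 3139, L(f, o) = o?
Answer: 12556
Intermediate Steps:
L(-2*(-2) + 1, 4)*R = 4*3139 = 12556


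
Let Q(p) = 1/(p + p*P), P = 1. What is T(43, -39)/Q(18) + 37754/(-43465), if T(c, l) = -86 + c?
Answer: -67321574/43465 ≈ -1548.9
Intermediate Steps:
Q(p) = 1/(2*p) (Q(p) = 1/(p + p*1) = 1/(p + p) = 1/(2*p))
T(43, -39)/Q(18) + 37754/(-43465) = (-86 + 43)/(((½)/18)) + 37754/(-43465) = -43/((½)*(1/18)) + 37754*(-1/43465) = -43/1/36 - 37754/43465 = -43*36 - 37754/43465 = -1548 - 37754/43465 = -67321574/43465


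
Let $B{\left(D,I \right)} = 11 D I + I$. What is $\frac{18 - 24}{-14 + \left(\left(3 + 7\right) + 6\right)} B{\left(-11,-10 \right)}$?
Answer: $-3600$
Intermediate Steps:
$B{\left(D,I \right)} = I + 11 D I$ ($B{\left(D,I \right)} = 11 D I + I = I + 11 D I$)
$\frac{18 - 24}{-14 + \left(\left(3 + 7\right) + 6\right)} B{\left(-11,-10 \right)} = \frac{18 - 24}{-14 + \left(\left(3 + 7\right) + 6\right)} \left(- 10 \left(1 + 11 \left(-11\right)\right)\right) = - \frac{6}{-14 + \left(10 + 6\right)} \left(- 10 \left(1 - 121\right)\right) = - \frac{6}{-14 + 16} \left(\left(-10\right) \left(-120\right)\right) = - \frac{6}{2} \cdot 1200 = \left(-6\right) \frac{1}{2} \cdot 1200 = \left(-3\right) 1200 = -3600$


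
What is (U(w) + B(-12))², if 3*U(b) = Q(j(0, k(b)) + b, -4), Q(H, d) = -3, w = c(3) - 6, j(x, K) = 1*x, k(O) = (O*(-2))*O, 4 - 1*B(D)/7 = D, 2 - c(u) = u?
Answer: 12321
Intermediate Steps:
c(u) = 2 - u
B(D) = 28 - 7*D
k(O) = -2*O² (k(O) = (-2*O)*O = -2*O²)
j(x, K) = x
w = -7 (w = (2 - 1*3) - 6 = (2 - 3) - 6 = -1 - 6 = -7)
U(b) = -1 (U(b) = (⅓)*(-3) = -1)
(U(w) + B(-12))² = (-1 + (28 - 7*(-12)))² = (-1 + (28 + 84))² = (-1 + 112)² = 111² = 12321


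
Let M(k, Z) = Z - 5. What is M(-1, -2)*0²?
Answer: 0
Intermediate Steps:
M(k, Z) = -5 + Z
M(-1, -2)*0² = (-5 - 2)*0² = -7*0 = 0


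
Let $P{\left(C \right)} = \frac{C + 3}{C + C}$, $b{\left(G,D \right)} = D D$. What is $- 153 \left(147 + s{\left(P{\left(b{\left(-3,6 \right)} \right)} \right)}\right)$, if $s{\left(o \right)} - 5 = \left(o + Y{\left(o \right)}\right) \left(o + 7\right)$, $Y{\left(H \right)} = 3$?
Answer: $- \frac{1749929}{64} \approx -27343.0$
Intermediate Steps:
$b{\left(G,D \right)} = D^{2}$
$P{\left(C \right)} = \frac{3 + C}{2 C}$
$s{\left(o \right)} = 5 + \left(3 + o\right) \left(7 + o\right)$ ($s{\left(o \right)} = 5 + \left(o + 3\right) \left(o + 7\right) = 5 + \left(3 + o\right) \left(7 + o\right)$)
$- 153 \left(147 + s{\left(P{\left(b{\left(-3,6 \right)} \right)} \right)}\right) = - 153 \left(147 + \left(26 + \left(\frac{3 + 6^{2}}{2 \cdot 6^{2}}\right)^{2} + 10 \frac{3 + 6^{2}}{2 \cdot 6^{2}}\right)\right) = - 153 \left(147 + \left(26 + \left(\frac{3 + 36}{2 \cdot 36}\right)^{2} + 10 \frac{3 + 36}{2 \cdot 36}\right)\right) = - 153 \left(147 + \left(26 + \left(\frac{1}{2} \cdot \frac{1}{36} \cdot 39\right)^{2} + 10 \cdot \frac{1}{2} \cdot \frac{1}{36} \cdot 39\right)\right) = - 153 \left(147 + \left(26 + \left(\frac{13}{24}\right)^{2} + 10 \cdot \frac{13}{24}\right)\right) = - 153 \left(147 + \left(26 + \frac{169}{576} + \frac{65}{12}\right)\right) = - 153 \left(147 + \frac{18265}{576}\right) = \left(-153\right) \frac{102937}{576} = - \frac{1749929}{64}$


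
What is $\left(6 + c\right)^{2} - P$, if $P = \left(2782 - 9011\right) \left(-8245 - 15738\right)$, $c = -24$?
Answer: $-149389783$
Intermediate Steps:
$P = 149390107$ ($P = \left(-6229\right) \left(-23983\right) = 149390107$)
$\left(6 + c\right)^{2} - P = \left(6 - 24\right)^{2} - 149390107 = \left(-18\right)^{2} - 149390107 = 324 - 149390107 = -149389783$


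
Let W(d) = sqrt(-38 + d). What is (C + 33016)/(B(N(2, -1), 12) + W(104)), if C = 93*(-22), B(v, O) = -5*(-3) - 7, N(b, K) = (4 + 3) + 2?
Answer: -123880 + 15485*sqrt(66) ≈ 1920.7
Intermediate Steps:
N(b, K) = 9 (N(b, K) = 7 + 2 = 9)
B(v, O) = 8 (B(v, O) = 15 - 7 = 8)
C = -2046
(C + 33016)/(B(N(2, -1), 12) + W(104)) = (-2046 + 33016)/(8 + sqrt(-38 + 104)) = 30970/(8 + sqrt(66))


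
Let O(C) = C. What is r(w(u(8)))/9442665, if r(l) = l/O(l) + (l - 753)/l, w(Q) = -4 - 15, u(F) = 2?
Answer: 791/179410635 ≈ 4.4089e-6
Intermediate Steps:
w(Q) = -19
r(l) = 1 + (-753 + l)/l (r(l) = l/l + (l - 753)/l = 1 + (-753 + l)/l)
r(w(u(8)))/9442665 = (2 - 753/(-19))/9442665 = (2 - 753*(-1/19))*(1/9442665) = (2 + 753/19)*(1/9442665) = (791/19)*(1/9442665) = 791/179410635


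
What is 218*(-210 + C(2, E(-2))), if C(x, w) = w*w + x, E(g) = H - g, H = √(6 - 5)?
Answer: -43382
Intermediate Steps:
H = 1 (H = √1 = 1)
E(g) = 1 - g
C(x, w) = x + w² (C(x, w) = w² + x = x + w²)
218*(-210 + C(2, E(-2))) = 218*(-210 + (2 + (1 - 1*(-2))²)) = 218*(-210 + (2 + (1 + 2)²)) = 218*(-210 + (2 + 3²)) = 218*(-210 + (2 + 9)) = 218*(-210 + 11) = 218*(-199) = -43382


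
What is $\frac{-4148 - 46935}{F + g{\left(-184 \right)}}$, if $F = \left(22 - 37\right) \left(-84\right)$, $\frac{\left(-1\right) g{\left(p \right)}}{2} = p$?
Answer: $- \frac{51083}{1628} \approx -31.378$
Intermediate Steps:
$g{\left(p \right)} = - 2 p$
$F = 1260$ ($F = \left(-15\right) \left(-84\right) = 1260$)
$\frac{-4148 - 46935}{F + g{\left(-184 \right)}} = \frac{-4148 - 46935}{1260 - -368} = - \frac{51083}{1260 + 368} = - \frac{51083}{1628}$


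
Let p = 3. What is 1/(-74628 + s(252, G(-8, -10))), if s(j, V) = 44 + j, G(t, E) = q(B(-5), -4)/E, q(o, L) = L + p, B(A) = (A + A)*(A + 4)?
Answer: -1/74332 ≈ -1.3453e-5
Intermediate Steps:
B(A) = 2*A*(4 + A) (B(A) = (2*A)*(4 + A) = 2*A*(4 + A))
q(o, L) = 3 + L (q(o, L) = L + 3 = 3 + L)
G(t, E) = -1/E (G(t, E) = (3 - 4)/E = -1/E)
1/(-74628 + s(252, G(-8, -10))) = 1/(-74628 + (44 + 252)) = 1/(-74628 + 296) = 1/(-74332) = -1/74332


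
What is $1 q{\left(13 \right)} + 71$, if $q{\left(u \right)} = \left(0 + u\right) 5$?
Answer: $136$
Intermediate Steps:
$q{\left(u \right)} = 5 u$ ($q{\left(u \right)} = u 5 = 5 u$)
$1 q{\left(13 \right)} + 71 = 1 \cdot 5 \cdot 13 + 71 = 1 \cdot 65 + 71 = 65 + 71 = 136$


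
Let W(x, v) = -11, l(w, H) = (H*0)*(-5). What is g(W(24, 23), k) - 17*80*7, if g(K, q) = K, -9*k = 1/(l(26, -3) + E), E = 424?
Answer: -9531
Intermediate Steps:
l(w, H) = 0 (l(w, H) = 0*(-5) = 0)
k = -1/3816 (k = -1/(9*(0 + 424)) = -1/9/424 = -1/9*1/424 = -1/3816 ≈ -0.00026205)
g(W(24, 23), k) - 17*80*7 = -11 - 17*80*7 = -11 - 1360*7 = -11 - 1*9520 = -11 - 9520 = -9531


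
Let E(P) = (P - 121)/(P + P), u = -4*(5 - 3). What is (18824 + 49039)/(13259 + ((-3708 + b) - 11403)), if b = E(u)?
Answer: -1085808/29503 ≈ -36.803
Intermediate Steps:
u = -8 (u = -4*2 = -8)
E(P) = (-121 + P)/(2*P) (E(P) = (-121 + P)/((2*P)) = (-121 + P)*(1/(2*P)) = (-121 + P)/(2*P))
b = 129/16 (b = (½)*(-121 - 8)/(-8) = (½)*(-⅛)*(-129) = 129/16 ≈ 8.0625)
(18824 + 49039)/(13259 + ((-3708 + b) - 11403)) = (18824 + 49039)/(13259 + ((-3708 + 129/16) - 11403)) = 67863/(13259 + (-59199/16 - 11403)) = 67863/(13259 - 241647/16) = 67863/(-29503/16) = 67863*(-16/29503) = -1085808/29503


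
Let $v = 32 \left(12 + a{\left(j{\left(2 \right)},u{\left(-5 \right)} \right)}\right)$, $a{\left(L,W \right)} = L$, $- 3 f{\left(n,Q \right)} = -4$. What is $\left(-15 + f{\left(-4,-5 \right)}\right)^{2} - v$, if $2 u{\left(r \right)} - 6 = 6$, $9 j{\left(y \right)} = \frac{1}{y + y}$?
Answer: $- \frac{1783}{9} \approx -198.11$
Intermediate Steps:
$f{\left(n,Q \right)} = \frac{4}{3}$ ($f{\left(n,Q \right)} = \left(- \frac{1}{3}\right) \left(-4\right) = \frac{4}{3}$)
$j{\left(y \right)} = \frac{1}{18 y}$ ($j{\left(y \right)} = \frac{1}{9 \left(y + y\right)} = \frac{1}{9 \cdot 2 y} = \frac{\frac{1}{2} \frac{1}{y}}{9} = \frac{1}{18 y}$)
$u{\left(r \right)} = 6$ ($u{\left(r \right)} = 3 + \frac{1}{2} \cdot 6 = 3 + 3 = 6$)
$v = \frac{3464}{9}$ ($v = 32 \left(12 + \frac{1}{18 \cdot 2}\right) = 32 \left(12 + \frac{1}{18} \cdot \frac{1}{2}\right) = 32 \left(12 + \frac{1}{36}\right) = 32 \cdot \frac{433}{36} = \frac{3464}{9} \approx 384.89$)
$\left(-15 + f{\left(-4,-5 \right)}\right)^{2} - v = \left(-15 + \frac{4}{3}\right)^{2} - \frac{3464}{9} = \left(- \frac{41}{3}\right)^{2} - \frac{3464}{9} = \frac{1681}{9} - \frac{3464}{9} = - \frac{1783}{9}$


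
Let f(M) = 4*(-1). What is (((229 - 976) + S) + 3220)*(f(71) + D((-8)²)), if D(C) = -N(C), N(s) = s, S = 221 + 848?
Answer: -240856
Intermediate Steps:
S = 1069
f(M) = -4
D(C) = -C
(((229 - 976) + S) + 3220)*(f(71) + D((-8)²)) = (((229 - 976) + 1069) + 3220)*(-4 - 1*(-8)²) = ((-747 + 1069) + 3220)*(-4 - 1*64) = (322 + 3220)*(-4 - 64) = 3542*(-68) = -240856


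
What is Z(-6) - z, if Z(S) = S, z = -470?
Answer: 464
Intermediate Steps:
Z(-6) - z = -6 - 1*(-470) = -6 + 470 = 464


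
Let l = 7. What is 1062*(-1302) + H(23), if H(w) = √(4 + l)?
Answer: -1382724 + √11 ≈ -1.3827e+6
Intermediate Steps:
H(w) = √11 (H(w) = √(4 + 7) = √11)
1062*(-1302) + H(23) = 1062*(-1302) + √11 = -1382724 + √11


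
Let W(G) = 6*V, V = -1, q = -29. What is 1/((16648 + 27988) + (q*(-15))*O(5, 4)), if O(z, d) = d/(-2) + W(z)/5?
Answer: 1/43244 ≈ 2.3125e-5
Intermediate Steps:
W(G) = -6 (W(G) = 6*(-1) = -6)
O(z, d) = -6/5 - d/2 (O(z, d) = d/(-2) - 6/5 = d*(-1/2) - 6*1/5 = -d/2 - 6/5 = -6/5 - d/2)
1/((16648 + 27988) + (q*(-15))*O(5, 4)) = 1/((16648 + 27988) + (-29*(-15))*(-6/5 - 1/2*4)) = 1/(44636 + 435*(-6/5 - 2)) = 1/(44636 + 435*(-16/5)) = 1/(44636 - 1392) = 1/43244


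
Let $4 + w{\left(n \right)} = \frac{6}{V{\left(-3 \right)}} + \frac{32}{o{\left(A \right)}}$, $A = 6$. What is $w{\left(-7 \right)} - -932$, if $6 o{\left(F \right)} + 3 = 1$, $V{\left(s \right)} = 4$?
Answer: $\frac{1667}{2} \approx 833.5$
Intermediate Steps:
$o{\left(F \right)} = - \frac{1}{3}$ ($o{\left(F \right)} = - \frac{1}{2} + \frac{1}{6} \cdot 1 = - \frac{1}{2} + \frac{1}{6} = - \frac{1}{3}$)
$w{\left(n \right)} = - \frac{197}{2}$ ($w{\left(n \right)} = -4 + \left(\frac{6}{4} + \frac{32}{- \frac{1}{3}}\right) = -4 + \left(6 \cdot \frac{1}{4} + 32 \left(-3\right)\right) = -4 + \left(\frac{3}{2} - 96\right) = -4 - \frac{189}{2} = - \frac{197}{2}$)
$w{\left(-7 \right)} - -932 = - \frac{197}{2} - -932 = - \frac{197}{2} + 932 = \frac{1667}{2}$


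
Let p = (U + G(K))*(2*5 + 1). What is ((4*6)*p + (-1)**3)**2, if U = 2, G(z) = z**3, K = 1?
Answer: 625681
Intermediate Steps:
p = 33 (p = (2 + 1**3)*(2*5 + 1) = (2 + 1)*(10 + 1) = 3*11 = 33)
((4*6)*p + (-1)**3)**2 = ((4*6)*33 + (-1)**3)**2 = (24*33 - 1)**2 = (792 - 1)**2 = 791**2 = 625681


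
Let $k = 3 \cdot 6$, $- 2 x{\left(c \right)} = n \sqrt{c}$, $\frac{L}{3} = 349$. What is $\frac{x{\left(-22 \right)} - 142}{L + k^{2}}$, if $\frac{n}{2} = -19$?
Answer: $- \frac{142}{1371} + \frac{19 i \sqrt{22}}{1371} \approx -0.10357 + 0.065002 i$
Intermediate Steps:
$n = -38$ ($n = 2 \left(-19\right) = -38$)
$L = 1047$ ($L = 3 \cdot 349 = 1047$)
$x{\left(c \right)} = 19 \sqrt{c}$ ($x{\left(c \right)} = - \frac{\left(-38\right) \sqrt{c}}{2} = 19 \sqrt{c}$)
$k = 18$
$\frac{x{\left(-22 \right)} - 142}{L + k^{2}} = \frac{19 \sqrt{-22} - 142}{1047 + 18^{2}} = \frac{19 i \sqrt{22} - 142}{1047 + 324} = \frac{19 i \sqrt{22} - 142}{1371} = \left(-142 + 19 i \sqrt{22}\right) \frac{1}{1371} = - \frac{142}{1371} + \frac{19 i \sqrt{22}}{1371}$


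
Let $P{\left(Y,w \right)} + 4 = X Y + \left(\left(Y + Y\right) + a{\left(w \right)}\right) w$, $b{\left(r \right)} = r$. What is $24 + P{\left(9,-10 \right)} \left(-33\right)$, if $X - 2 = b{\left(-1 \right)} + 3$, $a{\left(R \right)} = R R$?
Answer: $37908$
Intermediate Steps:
$a{\left(R \right)} = R^{2}$
$X = 4$ ($X = 2 + \left(-1 + 3\right) = 2 + 2 = 4$)
$P{\left(Y,w \right)} = -4 + 4 Y + w \left(w^{2} + 2 Y\right)$ ($P{\left(Y,w \right)} = -4 + \left(4 Y + \left(\left(Y + Y\right) + w^{2}\right) w\right) = -4 + \left(4 Y + \left(2 Y + w^{2}\right) w\right) = -4 + \left(4 Y + \left(w^{2} + 2 Y\right) w\right) = -4 + \left(4 Y + w \left(w^{2} + 2 Y\right)\right) = -4 + 4 Y + w \left(w^{2} + 2 Y\right)$)
$24 + P{\left(9,-10 \right)} \left(-33\right) = 24 + \left(-4 + \left(-10\right)^{3} + 4 \cdot 9 + 2 \cdot 9 \left(-10\right)\right) \left(-33\right) = 24 + \left(-4 - 1000 + 36 - 180\right) \left(-33\right) = 24 - -37884 = 24 + 37884 = 37908$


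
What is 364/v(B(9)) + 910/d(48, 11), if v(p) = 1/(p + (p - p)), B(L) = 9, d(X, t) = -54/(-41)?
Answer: 107107/27 ≈ 3966.9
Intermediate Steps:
d(X, t) = 54/41 (d(X, t) = -54*(-1/41) = 54/41)
v(p) = 1/p (v(p) = 1/(p + 0) = 1/p)
364/v(B(9)) + 910/d(48, 11) = 364/(1/9) + 910/(54/41) = 364/(⅑) + 910*(41/54) = 364*9 + 18655/27 = 3276 + 18655/27 = 107107/27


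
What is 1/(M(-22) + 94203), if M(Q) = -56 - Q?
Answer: 1/94169 ≈ 1.0619e-5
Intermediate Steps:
1/(M(-22) + 94203) = 1/((-56 - 1*(-22)) + 94203) = 1/((-56 + 22) + 94203) = 1/(-34 + 94203) = 1/94169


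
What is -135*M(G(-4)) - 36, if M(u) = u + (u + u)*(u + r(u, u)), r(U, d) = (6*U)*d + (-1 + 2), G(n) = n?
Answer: 100944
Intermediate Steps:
r(U, d) = 1 + 6*U*d (r(U, d) = 6*U*d + 1 = 1 + 6*U*d)
M(u) = u + 2*u*(1 + u + 6*u²) (M(u) = u + (u + u)*(u + (1 + 6*u*u)) = u + (2*u)*(u + (1 + 6*u²)) = u + (2*u)*(1 + u + 6*u²) = u + 2*u*(1 + u + 6*u²))
-135*M(G(-4)) - 36 = -(-540)*(3 + 2*(-4) + 12*(-4)²) - 36 = -(-540)*(3 - 8 + 12*16) - 36 = -(-540)*(3 - 8 + 192) - 36 = -(-540)*187 - 36 = -135*(-748) - 36 = 100980 - 36 = 100944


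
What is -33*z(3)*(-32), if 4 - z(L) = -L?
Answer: 7392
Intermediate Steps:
z(L) = 4 + L (z(L) = 4 - (-1)*L = 4 + L)
-33*z(3)*(-32) = -33*(4 + 3)*(-32) = -33*7*(-32) = -231*(-32) = 7392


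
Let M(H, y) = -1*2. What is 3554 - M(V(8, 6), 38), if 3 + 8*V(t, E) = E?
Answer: 3556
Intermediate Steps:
V(t, E) = -3/8 + E/8
M(H, y) = -2
3554 - M(V(8, 6), 38) = 3554 - 1*(-2) = 3554 + 2 = 3556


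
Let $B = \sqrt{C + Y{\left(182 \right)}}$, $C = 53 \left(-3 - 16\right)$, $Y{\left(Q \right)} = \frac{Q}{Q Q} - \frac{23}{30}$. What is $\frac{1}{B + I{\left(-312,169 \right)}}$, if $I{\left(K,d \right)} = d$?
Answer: $\frac{230685}{40361359} - \frac{i \sqrt{1877685810}}{40361359} \approx 0.0057155 - 0.0010736 i$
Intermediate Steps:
$Y{\left(Q \right)} = - \frac{23}{30} + \frac{1}{Q}$ ($Y{\left(Q \right)} = \frac{Q}{Q^{2}} - \frac{23}{30} = \frac{1}{Q} - \frac{23}{30} = - \frac{23}{30} + \frac{1}{Q}$)
$C = -1007$ ($C = 53 \left(-19\right) = -1007$)
$B = \frac{i \sqrt{1877685810}}{1365}$ ($B = \sqrt{-1007 - \left(\frac{23}{30} - \frac{1}{182}\right)} = \sqrt{-1007 + \left(- \frac{23}{30} + \frac{1}{182}\right)} = \sqrt{-1007 - \frac{1039}{1365}} = \sqrt{- \frac{1375594}{1365}} = \frac{i \sqrt{1877685810}}{1365} \approx 31.745 i$)
$\frac{1}{B + I{\left(-312,169 \right)}} = \frac{1}{\frac{i \sqrt{1877685810}}{1365} + 169} = \frac{1}{169 + \frac{i \sqrt{1877685810}}{1365}}$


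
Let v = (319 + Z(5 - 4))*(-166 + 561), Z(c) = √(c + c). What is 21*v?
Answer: 2646105 + 8295*√2 ≈ 2.6578e+6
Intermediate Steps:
Z(c) = √2*√c (Z(c) = √(2*c) = √2*√c)
v = 126005 + 395*√2 (v = (319 + √2*√(5 - 4))*(-166 + 561) = (319 + √2*√1)*395 = (319 + √2*1)*395 = (319 + √2)*395 = 126005 + 395*√2 ≈ 1.2656e+5)
21*v = 21*(126005 + 395*√2) = 2646105 + 8295*√2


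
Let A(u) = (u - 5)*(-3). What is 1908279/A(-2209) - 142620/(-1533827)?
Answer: 36147125133/125773814 ≈ 287.40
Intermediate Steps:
A(u) = 15 - 3*u (A(u) = (-5 + u)*(-3) = 15 - 3*u)
1908279/A(-2209) - 142620/(-1533827) = 1908279/(15 - 3*(-2209)) - 142620/(-1533827) = 1908279/(15 + 6627) - 142620*(-1/1533827) = 1908279/6642 + 142620/1533827 = 1908279*(1/6642) + 142620/1533827 = 23559/82 + 142620/1533827 = 36147125133/125773814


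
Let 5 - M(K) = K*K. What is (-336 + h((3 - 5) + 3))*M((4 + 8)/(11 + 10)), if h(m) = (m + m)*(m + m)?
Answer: -76028/49 ≈ -1551.6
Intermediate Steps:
h(m) = 4*m**2 (h(m) = (2*m)*(2*m) = 4*m**2)
M(K) = 5 - K**2 (M(K) = 5 - K*K = 5 - K**2)
(-336 + h((3 - 5) + 3))*M((4 + 8)/(11 + 10)) = (-336 + 4*((3 - 5) + 3)**2)*(5 - ((4 + 8)/(11 + 10))**2) = (-336 + 4*(-2 + 3)**2)*(5 - (12/21)**2) = (-336 + 4*1**2)*(5 - (12*(1/21))**2) = (-336 + 4*1)*(5 - (4/7)**2) = (-336 + 4)*(5 - 1*16/49) = -332*(5 - 16/49) = -332*229/49 = -76028/49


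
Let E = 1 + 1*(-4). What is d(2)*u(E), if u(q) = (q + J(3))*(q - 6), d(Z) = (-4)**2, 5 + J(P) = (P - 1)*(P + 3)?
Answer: -576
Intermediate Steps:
J(P) = -5 + (-1 + P)*(3 + P) (J(P) = -5 + (P - 1)*(P + 3) = -5 + (-1 + P)*(3 + P))
d(Z) = 16
E = -3 (E = 1 - 4 = -3)
u(q) = (-6 + q)*(7 + q) (u(q) = (q + (-8 + 3**2 + 2*3))*(q - 6) = (q + (-8 + 9 + 6))*(-6 + q) = (q + 7)*(-6 + q) = (7 + q)*(-6 + q) = (-6 + q)*(7 + q))
d(2)*u(E) = 16*(-42 - 3 + (-3)**2) = 16*(-42 - 3 + 9) = 16*(-36) = -576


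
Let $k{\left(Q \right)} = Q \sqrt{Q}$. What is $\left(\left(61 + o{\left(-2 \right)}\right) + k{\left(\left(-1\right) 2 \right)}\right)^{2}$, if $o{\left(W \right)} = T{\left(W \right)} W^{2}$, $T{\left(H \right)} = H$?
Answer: $2801 - 212 i \sqrt{2} \approx 2801.0 - 299.81 i$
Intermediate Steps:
$k{\left(Q \right)} = Q^{\frac{3}{2}}$
$o{\left(W \right)} = W^{3}$ ($o{\left(W \right)} = W W^{2} = W^{3}$)
$\left(\left(61 + o{\left(-2 \right)}\right) + k{\left(\left(-1\right) 2 \right)}\right)^{2} = \left(\left(61 + \left(-2\right)^{3}\right) + \left(\left(-1\right) 2\right)^{\frac{3}{2}}\right)^{2} = \left(\left(61 - 8\right) + \left(-2\right)^{\frac{3}{2}}\right)^{2} = \left(53 - 2 i \sqrt{2}\right)^{2}$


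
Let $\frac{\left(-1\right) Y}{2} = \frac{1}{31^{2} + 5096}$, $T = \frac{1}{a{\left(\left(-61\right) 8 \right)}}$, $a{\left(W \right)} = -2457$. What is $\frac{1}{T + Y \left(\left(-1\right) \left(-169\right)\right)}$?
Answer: $- \frac{1653561}{92947} \approx -17.79$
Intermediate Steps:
$T = - \frac{1}{2457}$ ($T = \frac{1}{-2457} = - \frac{1}{2457} \approx -0.000407$)
$Y = - \frac{2}{6057}$ ($Y = - \frac{2}{31^{2} + 5096} = - \frac{2}{961 + 5096} = - \frac{2}{6057} \approx -0.0003302$)
$\frac{1}{T + Y \left(\left(-1\right) \left(-169\right)\right)} = \frac{1}{- \frac{1}{2457} - \frac{2 \left(\left(-1\right) \left(-169\right)\right)}{6057}} = \frac{1}{- \frac{1}{2457} - \frac{338}{6057}} = \frac{1}{- \frac{92947}{1653561}} = - \frac{1653561}{92947}$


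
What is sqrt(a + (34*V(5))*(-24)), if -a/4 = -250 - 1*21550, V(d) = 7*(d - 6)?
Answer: 4*sqrt(5807) ≈ 304.81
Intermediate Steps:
V(d) = -42 + 7*d (V(d) = 7*(-6 + d) = -42 + 7*d)
a = 87200 (a = -4*(-250 - 1*21550) = -4*(-250 - 21550) = -4*(-21800) = 87200)
sqrt(a + (34*V(5))*(-24)) = sqrt(87200 + (34*(-42 + 7*5))*(-24)) = sqrt(87200 + (34*(-42 + 35))*(-24)) = sqrt(87200 + (34*(-7))*(-24)) = sqrt(87200 - 238*(-24)) = sqrt(87200 + 5712) = sqrt(92912) = 4*sqrt(5807)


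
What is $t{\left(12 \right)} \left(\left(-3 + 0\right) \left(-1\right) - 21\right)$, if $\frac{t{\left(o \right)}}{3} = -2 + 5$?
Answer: $-162$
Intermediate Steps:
$t{\left(o \right)} = 9$ ($t{\left(o \right)} = 3 \left(-2 + 5\right) = 3 \cdot 3 = 9$)
$t{\left(12 \right)} \left(\left(-3 + 0\right) \left(-1\right) - 21\right) = 9 \left(\left(-3 + 0\right) \left(-1\right) - 21\right) = 9 \left(\left(-3\right) \left(-1\right) - 21\right) = 9 \left(3 - 21\right) = 9 \left(-18\right) = -162$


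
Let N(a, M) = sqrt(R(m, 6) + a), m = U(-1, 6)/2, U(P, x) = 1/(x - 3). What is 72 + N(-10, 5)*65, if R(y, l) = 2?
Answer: 72 + 130*I*sqrt(2) ≈ 72.0 + 183.85*I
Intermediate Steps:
U(P, x) = 1/(-3 + x)
m = 1/6 (m = 1/((-3 + 6)*2) = (1/2)/3 = (1/3)*(1/2) = 1/6 ≈ 0.16667)
N(a, M) = sqrt(2 + a)
72 + N(-10, 5)*65 = 72 + sqrt(2 - 10)*65 = 72 + sqrt(-8)*65 = 72 + (2*I*sqrt(2))*65 = 72 + 130*I*sqrt(2)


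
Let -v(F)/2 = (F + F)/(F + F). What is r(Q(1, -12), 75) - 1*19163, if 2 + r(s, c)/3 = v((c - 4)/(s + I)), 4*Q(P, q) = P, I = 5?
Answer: -19175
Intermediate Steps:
Q(P, q) = P/4
v(F) = -2 (v(F) = -2*(F + F)/(F + F) = -2*2*F/(2*F) = -2*2*F*1/(2*F) = -2*1 = -2)
r(s, c) = -12 (r(s, c) = -6 + 3*(-2) = -6 - 6 = -12)
r(Q(1, -12), 75) - 1*19163 = -12 - 1*19163 = -12 - 19163 = -19175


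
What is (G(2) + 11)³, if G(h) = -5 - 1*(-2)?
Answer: 512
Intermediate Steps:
G(h) = -3 (G(h) = -5 + 2 = -3)
(G(2) + 11)³ = (-3 + 11)³ = 8³ = 512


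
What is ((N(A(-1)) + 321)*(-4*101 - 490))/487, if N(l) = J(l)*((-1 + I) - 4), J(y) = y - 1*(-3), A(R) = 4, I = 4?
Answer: -280716/487 ≈ -576.42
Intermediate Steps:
J(y) = 3 + y (J(y) = y + 3 = 3 + y)
N(l) = -3 - l (N(l) = (3 + l)*((-1 + 4) - 4) = (3 + l)*(3 - 4) = (3 + l)*(-1) = -3 - l)
((N(A(-1)) + 321)*(-4*101 - 490))/487 = (((-3 - 1*4) + 321)*(-4*101 - 490))/487 = (((-3 - 4) + 321)*(-404 - 490))*(1/487) = ((-7 + 321)*(-894))*(1/487) = (314*(-894))*(1/487) = -280716*1/487 = -280716/487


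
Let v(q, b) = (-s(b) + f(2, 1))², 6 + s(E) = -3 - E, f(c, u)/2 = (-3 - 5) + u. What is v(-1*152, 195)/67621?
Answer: 1900/3559 ≈ 0.53386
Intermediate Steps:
f(c, u) = -16 + 2*u (f(c, u) = 2*((-3 - 5) + u) = 2*(-8 + u) = -16 + 2*u)
s(E) = -9 - E (s(E) = -6 + (-3 - E) = -9 - E)
v(q, b) = (-5 + b)² (v(q, b) = (-(-9 - b) + (-16 + 2*1))² = ((9 + b) + (-16 + 2))² = ((9 + b) - 14)² = (-5 + b)²)
v(-1*152, 195)/67621 = (-5 + 195)²/67621 = 190²*(1/67621) = 36100*(1/67621) = 1900/3559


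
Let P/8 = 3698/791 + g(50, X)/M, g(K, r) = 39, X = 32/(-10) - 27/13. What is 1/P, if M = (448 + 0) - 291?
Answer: 124187/4891480 ≈ 0.025388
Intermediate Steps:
X = -343/65 (X = 32*(-1/10) - 27*1/13 = -16/5 - 27/13 = -343/65 ≈ -5.2769)
M = 157 (M = 448 - 291 = 157)
P = 4891480/124187 (P = 8*(3698/791 + 39/157) = 8*(611435/124187) = 4891480/124187 ≈ 39.388)
1/P = 1/(4891480/124187) = 124187/4891480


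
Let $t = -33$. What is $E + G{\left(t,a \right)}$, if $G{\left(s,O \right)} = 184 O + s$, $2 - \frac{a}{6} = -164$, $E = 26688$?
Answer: $209919$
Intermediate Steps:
$a = 996$ ($a = 12 - -984 = 12 + 984 = 996$)
$G{\left(s,O \right)} = s + 184 O$
$E + G{\left(t,a \right)} = 26688 + \left(-33 + 184 \cdot 996\right) = 26688 + \left(-33 + 183264\right) = 26688 + 183231 = 209919$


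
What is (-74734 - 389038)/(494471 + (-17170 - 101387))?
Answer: -231886/187957 ≈ -1.2337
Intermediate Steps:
(-74734 - 389038)/(494471 + (-17170 - 101387)) = -463772/(494471 - 118557) = -463772/375914 = -463772*1/375914 = -231886/187957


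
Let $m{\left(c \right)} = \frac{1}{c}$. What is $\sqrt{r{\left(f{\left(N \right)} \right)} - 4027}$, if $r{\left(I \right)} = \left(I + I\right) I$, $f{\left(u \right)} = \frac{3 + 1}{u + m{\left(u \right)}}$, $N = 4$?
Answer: $\frac{i \sqrt{1163291}}{17} \approx 63.445 i$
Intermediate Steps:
$f{\left(u \right)} = \frac{4}{u + \frac{1}{u}}$ ($f{\left(u \right)} = \frac{3 + 1}{u + \frac{1}{u}} = \frac{4}{u + \frac{1}{u}}$)
$r{\left(I \right)} = 2 I^{2}$ ($r{\left(I \right)} = 2 I I = 2 I^{2}$)
$\sqrt{r{\left(f{\left(N \right)} \right)} - 4027} = \sqrt{2 \left(4 \cdot 4 \frac{1}{1 + 4^{2}}\right)^{2} - 4027} = \sqrt{2 \left(4 \cdot 4 \frac{1}{1 + 16}\right)^{2} - 4027} = \sqrt{2 \left(4 \cdot 4 \cdot \frac{1}{17}\right)^{2} - 4027} = \sqrt{2 \left(\frac{16}{17}\right)^{2} - 4027} = \sqrt{2 \cdot \frac{256}{289} - 4027} = \sqrt{\frac{512}{289} - 4027} = \sqrt{- \frac{1163291}{289}} = \frac{i \sqrt{1163291}}{17}$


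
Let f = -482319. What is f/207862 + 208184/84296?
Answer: 326997523/2190241894 ≈ 0.14930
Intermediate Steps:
f/207862 + 208184/84296 = -482319/207862 + 208184/84296 = -482319*1/207862 + 208184*(1/84296) = -482319/207862 + 26023/10537 = 326997523/2190241894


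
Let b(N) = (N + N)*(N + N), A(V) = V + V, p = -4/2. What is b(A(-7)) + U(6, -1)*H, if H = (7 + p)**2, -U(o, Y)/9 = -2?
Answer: 1234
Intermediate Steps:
U(o, Y) = 18 (U(o, Y) = -9*(-2) = 18)
p = -2 (p = -4*1/2 = -2)
A(V) = 2*V
b(N) = 4*N**2 (b(N) = (2*N)*(2*N) = 4*N**2)
H = 25 (H = (7 - 2)**2 = 5**2 = 25)
b(A(-7)) + U(6, -1)*H = 4*(2*(-7))**2 + 18*25 = 4*(-14)**2 + 450 = 4*196 + 450 = 784 + 450 = 1234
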